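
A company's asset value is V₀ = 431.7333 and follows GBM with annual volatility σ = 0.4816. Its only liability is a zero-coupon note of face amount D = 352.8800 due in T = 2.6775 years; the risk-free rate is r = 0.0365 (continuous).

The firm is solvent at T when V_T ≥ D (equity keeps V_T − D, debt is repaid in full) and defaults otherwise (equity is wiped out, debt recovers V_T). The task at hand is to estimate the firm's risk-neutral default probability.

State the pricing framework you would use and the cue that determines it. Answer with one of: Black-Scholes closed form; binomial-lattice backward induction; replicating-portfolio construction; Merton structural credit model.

framework: Merton structural credit model

Key observation: assets follow a GBM and default happens iff V_T < 352.8800; valuing claims on that split (equity as a call, risky debt as the residual) is the structural model's definition.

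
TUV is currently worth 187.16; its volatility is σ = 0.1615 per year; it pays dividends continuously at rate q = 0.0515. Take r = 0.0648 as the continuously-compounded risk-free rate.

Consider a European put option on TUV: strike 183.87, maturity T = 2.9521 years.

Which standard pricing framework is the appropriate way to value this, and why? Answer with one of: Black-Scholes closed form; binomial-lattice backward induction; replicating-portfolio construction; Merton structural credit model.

framework: Black-Scholes closed form

Key observation: a European claim on TUV (strike 183.87) — a lognormal (GBM) underlying with constant rate and volatility — has an exact closed-form value; no lattice or capital structure is involved.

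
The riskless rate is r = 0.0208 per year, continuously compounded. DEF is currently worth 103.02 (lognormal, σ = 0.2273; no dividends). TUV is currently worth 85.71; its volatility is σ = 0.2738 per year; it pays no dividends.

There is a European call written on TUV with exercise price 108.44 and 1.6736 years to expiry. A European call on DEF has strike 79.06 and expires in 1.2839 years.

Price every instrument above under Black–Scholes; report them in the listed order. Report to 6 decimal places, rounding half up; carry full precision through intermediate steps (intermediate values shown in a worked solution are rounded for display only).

[TUV call K=108.44]
σ√T = 0.2738·√1.6736 = 0.354209
d₁ = (ln(S/K) + (r+σ²/2)T) / (σ√T) = (ln(85.71/108.44) + (0.0208+0.2738²/2)·1.6736) / 0.354209 = (-0.235228 + 0.097543) / 0.354209 = -0.388711
d₂ = d₁ − σ√T = -0.388711 − 0.354209 = -0.742919
e^{−rT} = 0.965788
N(d₁) = 0.348745,  N(d₂) = 0.228765
price = S·N(d₁) − K·e^{−rT}·N(d₂) = 29.890942 − 23.958596 = 5.932346
[DEF call K=79.06]
σ√T = 0.2273·√1.2839 = 0.257552
d₁ = (ln(S/K) + (r+σ²/2)T) / (σ√T) = (ln(103.02/79.06) + (0.0208+0.2273²/2)·1.2839) / 0.257552 = (0.264716 + 0.059872) / 0.257552 = 1.260280
d₂ = d₁ − σ√T = 1.260280 − 0.257552 = 1.002728
e^{−rT} = 0.973648
N(d₁) = 0.896216,  N(d₂) = 0.842004
price = S·N(d₁) − K·e^{−rT}·N(d₂) = 92.328155 − 64.814631 = 27.513524

price(TUV call K=108.44) = 5.932346
price(DEF call K=79.06) = 27.513524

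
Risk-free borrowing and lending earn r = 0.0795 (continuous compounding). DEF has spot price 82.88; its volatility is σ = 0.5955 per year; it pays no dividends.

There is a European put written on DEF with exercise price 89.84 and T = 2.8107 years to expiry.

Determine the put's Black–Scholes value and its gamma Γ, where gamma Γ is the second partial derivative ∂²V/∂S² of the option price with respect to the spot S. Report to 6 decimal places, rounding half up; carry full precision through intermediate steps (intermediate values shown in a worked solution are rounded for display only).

σ√T = 0.5955·√2.8107 = 0.998364
d₁ = (ln(S/K) + (r+σ²/2)T) / (σ√T) = (ln(82.88/89.84) + (0.0795+0.5955²/2)·2.8107) / 0.998364 = (-0.080637 + 0.721816) / 0.998364 = 0.642230
d₂ = d₁ − σ√T = 0.642230 − 0.998364 = -0.356134
e^{−rT} = 0.799754
N(−d₁) = 0.260362,  N(−d₂) = 0.639130
Put price V = K·e^{−rT}·N(−d₂) − S·N(−d₁) = 45.921439 − 21.578791 = 24.342649
φ(d₁) = (1/√(2π))·e^{−d₁²/2} = 0.324598
Γ = φ(d₁) / (S·σ·√T) = 0.003923

price = 24.342649
Γ = 0.003923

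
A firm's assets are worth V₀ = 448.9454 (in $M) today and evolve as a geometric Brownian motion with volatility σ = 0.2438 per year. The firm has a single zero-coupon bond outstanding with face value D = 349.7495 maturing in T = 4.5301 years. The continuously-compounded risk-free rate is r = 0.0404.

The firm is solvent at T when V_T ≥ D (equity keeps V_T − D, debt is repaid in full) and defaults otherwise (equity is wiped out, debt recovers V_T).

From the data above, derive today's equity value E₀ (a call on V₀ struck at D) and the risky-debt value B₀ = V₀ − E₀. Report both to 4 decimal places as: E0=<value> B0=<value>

Equity is a call on the firm's assets struck at D = 349.7495:
d₁ = [ln(V₀/D) + (r + σ²/2)T] / (σ√T)
   = [ln(448.9454/349.7495) + (0.0404 + 0.5·0.2438²)·4.5301] / (0.2438·√4.5301)
   = [0.249684 + 0.317647] / 0.518905 = 1.093324
d₂ = d₁ − σ√T = 1.093324 − 0.518905 = 0.574420
N(d₁) = 0.862874,  N(d₂) = 0.717158,  e^(−rT) = 0.832755
E₀ = V₀·N(d₁) − D·e^(−rT)·N(d₂)
   = 448.9454·0.862874 − 349.7495·0.832755·0.717158 = 178.507158
B₀ = V₀ − E₀ = 448.9454 − 178.507158 = 270.438242

E0=178.5072 B0=270.4382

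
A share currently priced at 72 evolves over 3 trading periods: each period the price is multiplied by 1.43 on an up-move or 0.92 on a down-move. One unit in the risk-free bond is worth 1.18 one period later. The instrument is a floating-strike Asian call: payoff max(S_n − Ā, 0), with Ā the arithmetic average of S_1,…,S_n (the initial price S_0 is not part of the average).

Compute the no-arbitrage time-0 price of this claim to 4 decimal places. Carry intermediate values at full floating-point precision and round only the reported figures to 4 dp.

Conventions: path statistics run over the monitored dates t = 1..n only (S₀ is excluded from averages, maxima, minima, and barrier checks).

price = 11.3656

Under the martingale measure an up-move has probability p* = 0.5098; value the claim as the probability-weighted average of per-path payoffs, discounted 3 periods at R = 1.18.
Enumerate all 2^3 = 8 price paths (U = up ×1.43, D = down ×0.92); each path with k up-moves has probability p*^k·(1−p*)^(3−k).
DDD: Ā=61.0821, payoff=0.0000, prob=0.117790
UDD: Ā=94.9428, payoff=0.0000, prob=0.122502
DUD: Ā=82.7028, payoff=4.4425, prob=0.122502
UUD: Ā=128.5490, payoff=6.9052, prob=0.127402
DDU: Ā=71.4420, payoff=15.7033, prob=0.122502
UDU: Ā=111.0458, payoff=24.4084, prob=0.127402
DUU: Ā=98.8058, payoff=36.6484, prob=0.127402
UUU: Ā=153.5786, payoff=56.9643, prob=0.132498
Price = Σ prob·payoff / R^3 = 18.674049 / 1.643032 = 11.3656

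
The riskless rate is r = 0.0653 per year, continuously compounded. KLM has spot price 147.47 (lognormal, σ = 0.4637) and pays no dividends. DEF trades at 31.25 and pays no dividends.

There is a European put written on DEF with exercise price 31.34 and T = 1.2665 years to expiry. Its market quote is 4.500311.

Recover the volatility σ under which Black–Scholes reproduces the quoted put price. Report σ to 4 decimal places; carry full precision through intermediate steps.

sigma = 0.4205

At σ = 0.4205 the Black–Scholes value reproduces the quote:
σ√T = 0.4205·√1.2665 = 0.473226
d₁ = (ln(S/K) + (r+σ²/2)T) / (σ√T) = (ln(31.25/31.34) + (0.0653+0.4205²/2)·1.2665) / 0.473226 = (-0.002876 + 0.194674) / 0.473226 = 0.405299
d₂ = d₁ − σ√T = 0.405299 − 0.473226 = -0.067927
e^{−rT} = 0.920625
N(−d₁) = 0.342629,  N(−d₂) = 0.527078
V = K·e^{−rT}·N(−d₂) − S·N(−d₁) = 15.207463 − 10.707152 = 4.500311 (the quoted price), and the Black–Scholes price is strictly increasing in σ, so σ is unique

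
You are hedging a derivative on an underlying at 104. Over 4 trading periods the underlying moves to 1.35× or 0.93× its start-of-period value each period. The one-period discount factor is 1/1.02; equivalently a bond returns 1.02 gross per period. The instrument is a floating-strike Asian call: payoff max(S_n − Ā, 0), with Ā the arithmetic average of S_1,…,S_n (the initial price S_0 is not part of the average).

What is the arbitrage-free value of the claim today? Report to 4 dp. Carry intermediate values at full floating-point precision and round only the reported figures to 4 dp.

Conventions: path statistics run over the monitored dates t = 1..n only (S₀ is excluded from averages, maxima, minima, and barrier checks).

With p* = (R−d)/(u−d) = 0.2143, sum probability × payoff across the paths and divide by R^4.
Enumerate all 2^4 = 16 price paths (U = up ×1.35, D = down ×0.93); each path with k up-moves has probability p*^k·(1−p*)^(4−k).
DDDD: Ā=87.0300, payoff=0.0000, prob=0.381117
UDDD: Ā=126.3339, payoff=0.0000, prob=0.103941
DUDD: Ā=115.4139, payoff=0.0000, prob=0.103941
UUDD: Ā=167.5363, payoff=0.0000, prob=0.028348
DDUD: Ā=105.2583, payoff=7.6734, prob=0.103941
UDUD: Ā=152.7943, payoff=11.1388, prob=0.028348
DUUD: Ā=141.8743, payoff=22.0588, prob=0.028348
UUUD: Ā=205.9466, payoff=32.0209, prob=0.007731
DDDU: Ā=95.8136, payoff=17.1181, prob=0.103941
UDDU: Ā=139.0843, payoff=24.8489, prob=0.028348
DUDU: Ā=128.1643, payoff=35.7689, prob=0.028348
UUDU: Ā=186.0449, payoff=51.9226, prob=0.007731
DDUU: Ā=118.0087, payoff=45.9245, prob=0.028348
UDUU: Ā=171.3029, payoff=66.6646, prob=0.007731
DUUU: Ā=160.3829, payoff=77.5846, prob=0.007731
UUUU: Ā=232.8139, payoff=112.6227, prob=0.002108
Price = Σ prob·payoff / R^4 = 8.539796 / 1.082432 = 7.8895

price = 7.8895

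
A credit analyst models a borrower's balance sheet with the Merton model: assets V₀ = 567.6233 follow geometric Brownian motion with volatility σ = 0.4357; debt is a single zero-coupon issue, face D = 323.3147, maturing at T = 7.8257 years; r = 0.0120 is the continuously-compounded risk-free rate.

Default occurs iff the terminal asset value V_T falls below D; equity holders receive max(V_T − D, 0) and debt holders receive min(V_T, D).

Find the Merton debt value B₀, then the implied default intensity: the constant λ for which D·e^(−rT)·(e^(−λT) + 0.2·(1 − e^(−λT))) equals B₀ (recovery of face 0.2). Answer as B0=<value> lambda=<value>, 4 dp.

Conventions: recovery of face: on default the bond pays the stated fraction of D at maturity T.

B0=210.0831 lambda=0.0566

With assets at 567.6233 and a single debt payment of 323.3147 at 7.8257 years:
d₁ = [ln(V₀/D) + (r + σ²/2)T] / (σ√T)
   = [ln(567.6233/323.3147) + (0.0120 + 0.5·0.4357²)·7.8257] / (0.4357·√7.8257)
   = [0.562832 + 0.836702] / 1.218847 = 1.148244
d₂ = d₁ − σ√T = 1.148244 − 1.218847 = -0.070603
N(d₁) = 0.874566,  N(d₂) = 0.471857,  e^(−rT) = 0.910366
E₀ = V₀·N(d₁) − D·e^(−rT)·N(d₂)
   = 567.6233·0.874566 − 323.3147·0.910366·0.471857 = 357.540195
B₀ = V₀ − E₀ = 567.6233 − 357.540195 = 210.083105
e^(−λT) = (B₀·e^(rT)/D − 0.2)/(1 − 0.2) = (210.0831·1.098459/323.3147 − 0.2)/0.8 = 0.64219458
λ = −ln(0.64219458)/7.8257 = 0.056591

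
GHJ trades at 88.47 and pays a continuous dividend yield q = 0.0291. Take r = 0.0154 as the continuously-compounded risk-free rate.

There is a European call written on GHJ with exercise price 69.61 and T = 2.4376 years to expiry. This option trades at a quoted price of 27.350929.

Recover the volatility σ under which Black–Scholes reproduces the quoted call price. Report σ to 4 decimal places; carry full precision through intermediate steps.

sigma = 0.4094

At σ = 0.4094 the Black–Scholes value reproduces the quote:
σ√T = 0.4094·√2.4376 = 0.639189
d₁ = (ln(S/K) + (r−q+σ²/2)T) / (σ√T) = (ln(88.47/69.61) + (0.0154−0.0291+0.4094²/2)·2.4376) / 0.639189 = (0.239755 + 0.170886) / 0.639189 = 0.642441
d₂ = d₁ − σ√T = 0.642441 − 0.639189 = 0.003253
e^{−rT} = 0.963157
e^{−qT} = 0.931523
N(d₁) = 0.739707,  N(d₂) = 0.501298
V = S·e^{−qT}·N(d₁) − K·e^{−rT}·N(d₂) = 60.960602 − 33.609673 = 27.350929 (the quoted price), and the Black–Scholes price is strictly increasing in σ, so σ is unique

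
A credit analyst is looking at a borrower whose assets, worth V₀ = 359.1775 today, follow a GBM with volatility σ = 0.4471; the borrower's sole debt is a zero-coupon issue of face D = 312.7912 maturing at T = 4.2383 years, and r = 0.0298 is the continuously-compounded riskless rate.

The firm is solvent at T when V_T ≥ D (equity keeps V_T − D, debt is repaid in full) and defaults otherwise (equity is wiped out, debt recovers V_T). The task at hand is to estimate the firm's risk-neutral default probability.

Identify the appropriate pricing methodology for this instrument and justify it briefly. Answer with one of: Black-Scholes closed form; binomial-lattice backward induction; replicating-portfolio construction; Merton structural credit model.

framework: Merton structural credit model

Key observation: the asked-for credit quantity lives on the firm's capital structure — asset value, asset volatility, debt face 312.7912 — which is the structural model's domain.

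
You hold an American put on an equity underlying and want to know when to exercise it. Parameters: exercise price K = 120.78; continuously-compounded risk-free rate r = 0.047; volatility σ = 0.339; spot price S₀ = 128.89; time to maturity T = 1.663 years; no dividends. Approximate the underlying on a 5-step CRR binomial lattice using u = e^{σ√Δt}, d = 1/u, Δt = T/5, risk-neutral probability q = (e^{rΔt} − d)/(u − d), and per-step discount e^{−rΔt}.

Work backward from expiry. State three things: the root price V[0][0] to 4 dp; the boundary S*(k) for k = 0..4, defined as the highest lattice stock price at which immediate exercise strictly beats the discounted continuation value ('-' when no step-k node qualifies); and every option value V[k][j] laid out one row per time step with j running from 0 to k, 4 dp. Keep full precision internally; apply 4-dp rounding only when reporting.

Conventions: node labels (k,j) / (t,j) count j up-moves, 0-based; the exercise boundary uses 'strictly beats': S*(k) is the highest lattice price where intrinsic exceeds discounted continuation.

price = 14.8944
boundary = - - - 71.6964 87.1775
tree:
14.8944
23.0639 6.9138
34.4519 12.0128 1.8561
49.0836 20.4077 3.7064 0.0000
61.8156 33.6025 7.4010 0.0000 0.0000
72.2866 49.0836 14.7785 0.0000 0.0000 0.0000

Δt=0.33260, u=1.21593, d=0.82242, q=0.49132, disc=e^(-rΔt)=0.98449
k=5 terminal: V=max(K-S,0) → 72.2866 49.0836 14.7785 0.0000 0.0000 0.0000
k=4: j=0 S=58.9644 intr=61.8156 cont=59.9422 V=61.8156[EX]; j=1 S=87.1775 intr=33.6025 cont=31.7291 V=33.6025[EX]; j=2 S=128.8900 intr=0.0000 cont=7.4010 V=7.4010[hold]; j=3 S=190.5609 intr=0.0000 cont=0.0000 V=0.0000[hold]; j=4 S=281.7400 intr=0.0000 cont=0.0000 V=0.0000[hold]  S*(4)=87.1775
k=3: j=0 S=71.6964 intr=49.0836 cont=47.2102 V=49.0836[EX]; j=1 S=106.0015 intr=14.7785 cont=20.4077 V=20.4077[hold]; j=2 S=156.7208 intr=0.0000 cont=3.7064 V=3.7064[hold]; j=3 S=231.7081 intr=0.0000 cont=0.0000 V=0.0000[hold]  S*(3)=71.6964
k=2: j=0 S=87.1775 intr=33.6025 cont=34.4519 V=34.4519[hold]; j=1 S=128.8900 intr=0.0000 cont=12.0128 V=12.0128[hold]; j=2 S=190.5609 intr=0.0000 cont=1.8561 V=1.8561[hold]  S*(2)=-
k=1: j=0 S=106.0015 intr=14.7785 cont=23.0639 V=23.0639[hold]; j=1 S=156.7208 intr=0.0000 cont=6.9138 V=6.9138[hold]  S*(1)=-
k=0: j=0 S=128.8900 intr=0.0000 cont=14.8944 V=14.8944[hold]  S*(0)=-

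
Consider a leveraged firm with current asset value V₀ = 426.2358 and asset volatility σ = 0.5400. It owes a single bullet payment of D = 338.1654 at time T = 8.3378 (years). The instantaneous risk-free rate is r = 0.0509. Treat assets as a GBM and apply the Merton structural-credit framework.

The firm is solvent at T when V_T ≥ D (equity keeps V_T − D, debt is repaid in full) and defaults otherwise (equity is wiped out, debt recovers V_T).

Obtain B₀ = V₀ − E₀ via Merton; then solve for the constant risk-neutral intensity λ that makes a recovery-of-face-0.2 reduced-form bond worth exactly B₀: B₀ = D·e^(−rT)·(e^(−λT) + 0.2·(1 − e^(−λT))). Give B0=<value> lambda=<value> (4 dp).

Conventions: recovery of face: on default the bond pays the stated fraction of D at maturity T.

Work the structural quantities from V₀ = 426.2358 against face 338.1654:
d₁ = [ln(V₀/D) + (r + σ²/2)T] / (σ√T)
   = [ln(426.2358/338.1654) + (0.0509 + 0.5·0.5400²)·8.3378] / (0.5400·√8.3378)
   = [0.231458 + 1.640045] / 1.559263 = 1.200248
d₂ = d₁ − σ√T = 1.200248 − 1.559263 = -0.359015
N(d₁) = 0.884978,  N(d₂) = 0.359792,  e^(−rT) = 0.654166
E₀ = V₀·N(d₁) − D·e^(−rT)·N(d₂)
   = 426.2358·0.884978 − 338.1654·0.654166·0.359792 = 297.617695
B₀ = V₀ − E₀ = 426.2358 − 297.617695 = 128.618105
e^(−λT) = (B₀·e^(rT)/D − 0.2)/(1 − 0.2) = (128.6181·1.528664/338.1654 − 0.2)/0.8 = 0.47676652
λ = −ln(0.47676652)/8.3378 = 0.088840

B0=128.6181 lambda=0.0888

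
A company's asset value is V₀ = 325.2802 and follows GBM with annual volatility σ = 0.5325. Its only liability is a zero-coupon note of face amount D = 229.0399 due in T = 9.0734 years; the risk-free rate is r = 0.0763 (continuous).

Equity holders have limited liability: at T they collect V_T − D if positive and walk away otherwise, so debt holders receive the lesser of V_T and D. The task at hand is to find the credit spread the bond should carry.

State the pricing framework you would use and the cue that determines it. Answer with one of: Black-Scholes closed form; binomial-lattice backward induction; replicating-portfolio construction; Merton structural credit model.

framework: Merton structural credit model

Key observation: assets follow a GBM and default happens iff V_T < 229.0399; valuing claims on that split (equity as a call, risky debt as the residual) is the structural model's definition.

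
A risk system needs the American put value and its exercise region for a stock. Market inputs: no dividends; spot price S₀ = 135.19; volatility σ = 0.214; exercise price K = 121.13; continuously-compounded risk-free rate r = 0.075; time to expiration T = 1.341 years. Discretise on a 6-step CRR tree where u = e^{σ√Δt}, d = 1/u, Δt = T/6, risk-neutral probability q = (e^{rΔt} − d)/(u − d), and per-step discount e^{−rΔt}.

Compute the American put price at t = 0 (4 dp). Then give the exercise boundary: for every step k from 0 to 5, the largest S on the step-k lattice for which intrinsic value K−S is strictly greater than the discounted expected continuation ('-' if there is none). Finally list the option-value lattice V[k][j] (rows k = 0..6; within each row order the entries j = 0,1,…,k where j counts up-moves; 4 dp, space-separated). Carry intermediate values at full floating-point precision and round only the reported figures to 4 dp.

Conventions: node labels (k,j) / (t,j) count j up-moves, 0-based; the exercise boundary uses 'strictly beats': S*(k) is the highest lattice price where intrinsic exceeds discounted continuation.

price = 4.0367
boundary = - - - 99.8002 90.1974 99.8002
tree:
4.0367
7.2711 1.5982
12.6965 3.1961 0.3816
21.3298 6.2460 0.8782 0.0000
30.9326 11.8213 2.0212 0.0000 0.0000
39.6115 21.3298 4.6514 0.0000 0.0000 0.0000
47.4553 30.9326 10.7045 0.0000 0.0000 0.0000 0.0000

Δt=0.22350, u=1.10646, d=0.90378, q=0.55813, disc=e^(-rΔt)=0.98338
k=6 terminal: V=max(K-S,0) → 47.4553 30.9326 10.7045 0.0000 0.0000 0.0000 0.0000
k=5: j=0 S=81.5185 intr=39.6115 cont=37.5980 V=39.6115[EX]; j=1 S=99.8002 intr=21.3298 cont=19.3162 V=21.3298[EX]; j=2 S=122.1819 intr=0.0000 cont=4.6514 V=4.6514[hold]; j=3 S=149.5830 intr=0.0000 cont=0.0000 V=0.0000[hold]; j=4 S=183.1292 intr=0.0000 cont=0.0000 V=0.0000[hold]; j=5 S=224.1986 intr=0.0000 cont=0.0000 V=0.0000[hold]  S*(5)=99.8002
k=4: j=0 S=90.1974 intr=30.9326 cont=28.9191 V=30.9326[EX]; j=1 S=110.4255 intr=10.7045 cont=11.8213 V=11.8213[hold]; j=2 S=135.1900 intr=0.0000 cont=2.0212 V=2.0212[hold]; j=3 S=165.5083 intr=0.0000 cont=0.0000 V=0.0000[hold]; j=4 S=202.6260 intr=0.0000 cont=0.0000 V=0.0000[hold]  S*(4)=90.1974
k=3: j=0 S=99.8002 intr=21.3298 cont=19.9292 V=21.3298[EX]; j=1 S=122.1819 intr=0.0000 cont=6.2460 V=6.2460[hold]; j=2 S=149.5830 intr=0.0000 cont=0.8782 V=0.8782[hold]; j=3 S=183.1292 intr=0.0000 cont=0.0000 V=0.0000[hold]  S*(3)=99.8002
k=2: j=0 S=110.4255 intr=10.7045 cont=12.6965 V=12.6965[hold]; j=1 S=135.1900 intr=0.0000 cont=3.1961 V=3.1961[hold]; j=2 S=165.5083 intr=0.0000 cont=0.3816 V=0.3816[hold]  S*(2)=-
k=1: j=0 S=122.1819 intr=0.0000 cont=7.2711 V=7.2711[hold]; j=1 S=149.5830 intr=0.0000 cont=1.5982 V=1.5982[hold]  S*(1)=-
k=0: j=0 S=135.1900 intr=0.0000 cont=4.0367 V=4.0367[hold]  S*(0)=-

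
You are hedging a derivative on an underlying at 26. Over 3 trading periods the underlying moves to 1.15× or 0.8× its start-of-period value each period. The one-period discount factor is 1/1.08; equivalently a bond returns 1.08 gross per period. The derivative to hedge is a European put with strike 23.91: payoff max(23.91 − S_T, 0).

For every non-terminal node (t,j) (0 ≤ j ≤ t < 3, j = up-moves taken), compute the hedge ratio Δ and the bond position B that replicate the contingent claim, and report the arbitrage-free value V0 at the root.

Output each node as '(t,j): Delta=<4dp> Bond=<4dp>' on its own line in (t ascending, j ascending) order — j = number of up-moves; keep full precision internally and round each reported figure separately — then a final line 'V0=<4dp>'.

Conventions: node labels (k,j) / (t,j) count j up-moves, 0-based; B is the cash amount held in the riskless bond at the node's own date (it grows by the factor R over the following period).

(0,0): Delta=-0.1659 Bond=4.7439
(1,0): Delta=-0.6339 Bond=14.8584
(1,1): Delta=-0.0845 Bond=2.6896
(2,0): Delta=-1.0000 Bond=22.1389
(2,1): Delta=-0.5702 Bond=14.5241
(2,2): Delta=0.0000 Bond=0.0000
V0=0.4311

Under the risk-neutral measure, an up-move has probability p* = (R−d)/(u−d) = 0.8000 and values discount at R = 1.08.
Payoffs at expiry: V(3,0)=10.5980, V(3,1)=4.7740, V(3,2)=0.0000, V(3,3)=0.0000
Node (2,0) S=16.6400: V=(p*·4.7740+(1−p*)·10.5980)/1.08=5.4989; Δ=(4.7740−10.5980)/(19.1360−13.3120)=-1.0000; B=V−Δ·S=22.1389
Node (2,1) S=23.9200: V=(p*·0.0000+(1−p*)·4.7740)/1.08=0.8841; Δ=(0.0000−4.7740)/(27.5080−19.1360)=-0.5702; B=V−Δ·S=14.5241
Node (2,2) S=34.3850: V=(p*·0.0000+(1−p*)·0.0000)/1.08=0.0000; Δ=(0.0000−0.0000)/(39.5427−27.5080)=0.0000; B=V−Δ·S=0.0000
Node (1,0) S=20.8000: V=(p*·0.8841+(1−p*)·5.4989)/1.08=1.6732; Δ=(0.8841−5.4989)/(23.9200−16.6400)=-0.6339; B=V−Δ·S=14.8584
Node (1,1) S=29.9000: V=(p*·0.0000+(1−p*)·0.8841)/1.08=0.1637; Δ=(0.0000−0.8841)/(34.3850−23.9200)=-0.0845; B=V−Δ·S=2.6896
Node (0,0) S=26.0000: V=(p*·0.1637+(1−p*)·1.6732)/1.08=0.4311; Δ=(0.1637−1.6732)/(29.9000−20.8000)=-0.1659; B=V−Δ·S=4.7439
As a check, the time-0 holding Δ(0,0)·S0 + B(0,0) comes to 0.4311 — exactly V0.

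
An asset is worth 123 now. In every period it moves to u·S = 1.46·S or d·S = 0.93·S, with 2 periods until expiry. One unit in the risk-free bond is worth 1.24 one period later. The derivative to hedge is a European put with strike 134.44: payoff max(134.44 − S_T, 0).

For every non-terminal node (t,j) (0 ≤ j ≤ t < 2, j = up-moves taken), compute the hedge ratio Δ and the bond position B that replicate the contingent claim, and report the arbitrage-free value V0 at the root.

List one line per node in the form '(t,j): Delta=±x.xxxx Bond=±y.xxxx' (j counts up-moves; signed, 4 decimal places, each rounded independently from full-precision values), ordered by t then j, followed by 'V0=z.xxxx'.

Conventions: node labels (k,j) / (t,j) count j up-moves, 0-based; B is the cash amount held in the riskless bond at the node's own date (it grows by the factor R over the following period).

The replicating-portfolio and risk-neutral prices coincide; use p* = (1.24−0.93)/(1.46−0.93) = 0.5849 for the latter.
Terminal payoffs: V(2,0)=28.0573, V(2,1)=0.0000, V(2,2)=0.0000
(1,0): S=114.3900. Δ = (V_up−V_dn)/(S_up−S_dn) = (0.0000−28.0573)/(167.0094−106.3827) = -0.4628. V = [p*·0.0000 + (1−p*)·28.0573]/1.24 = 9.3923. B = V − Δ·S = 62.3306.
(1,1): S=179.5800. Δ = (V_up−V_dn)/(S_up−S_dn) = (0.0000−0.0000)/(262.1868−167.0094) = 0.0000. V = [p*·0.0000 + (1−p*)·0.0000]/1.24 = 0.0000. B = V − Δ·S = 0.0000.
(0,0): S=123.0000. Δ = (V_up−V_dn)/(S_up−S_dn) = (0.0000−9.3923)/(179.5800−114.3900) = -0.1441. V = [p*·0.0000 + (1−p*)·9.3923]/1.24 = 3.1441. B = V − Δ·S = 20.8654.
Verification: the root portfolio costs Δ(0,0)·S0 + B(0,0) = 3.1441, matching V0.

(0,0): Delta=-0.1441 Bond=20.8654
(1,0): Delta=-0.4628 Bond=62.3306
(1,1): Delta=0.0000 Bond=0.0000
V0=3.1441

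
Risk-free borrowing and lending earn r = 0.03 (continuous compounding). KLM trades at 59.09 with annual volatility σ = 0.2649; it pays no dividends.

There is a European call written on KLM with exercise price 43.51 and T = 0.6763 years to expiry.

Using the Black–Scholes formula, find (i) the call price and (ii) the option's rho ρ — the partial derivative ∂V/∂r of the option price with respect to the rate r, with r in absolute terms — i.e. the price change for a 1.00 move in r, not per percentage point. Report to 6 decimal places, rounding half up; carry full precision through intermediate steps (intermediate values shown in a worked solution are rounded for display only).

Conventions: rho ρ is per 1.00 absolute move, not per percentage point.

σ√T = 0.2649·√0.6763 = 0.217847
d₁ = (ln(S/K) + (r+σ²/2)T) / (σ√T) = (ln(59.09/43.51) + (0.03+0.2649²/2)·0.6763) / 0.217847 = (0.306071 + 0.044018) / 0.217847 = 1.607039
d₂ = d₁ − σ√T = 1.607039 − 0.217847 = 1.389191
e^{−rT} = 0.979915
N(d₁) = 0.945977,  N(d₂) = 0.917613
Call price V = S·N(d₁) − K·e^{−rT}·N(d₂) = 55.897783 − 39.123447 = 16.774336
ρ = K·T·e^{−rT}·N(d₂) = 26.459187

price = 16.774336
ρ = 26.459187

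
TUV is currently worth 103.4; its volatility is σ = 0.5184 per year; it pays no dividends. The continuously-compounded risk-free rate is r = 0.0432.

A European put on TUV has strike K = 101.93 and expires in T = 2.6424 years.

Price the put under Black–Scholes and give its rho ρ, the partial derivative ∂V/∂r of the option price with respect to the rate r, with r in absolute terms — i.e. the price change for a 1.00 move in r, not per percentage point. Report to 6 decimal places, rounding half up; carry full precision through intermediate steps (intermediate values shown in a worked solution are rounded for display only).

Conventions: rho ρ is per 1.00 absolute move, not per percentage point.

σ√T = 0.5184·√2.6424 = 0.842683
d₁ = (ln(S/K) + (r+σ²/2)T) / (σ√T) = (ln(103.4/101.93) + (0.0432+0.5184²/2)·2.6424) / 0.842683 = (0.014319 + 0.469209) / 0.842683 = 0.573795
d₂ = d₁ − σ√T = 0.573795 − 0.842683 = -0.268888
e^{−rT} = 0.892123
N(−d₁) = 0.283053,  N(−d₂) = 0.605992
Put price V = K·e^{−rT}·N(−d₂) − S·N(−d₁) = 55.105305 − 29.267692 = 25.837613
ρ = −K·T·e^{−rT}·N(−d₂) = -145.610258

price = 25.837613
ρ = -145.610258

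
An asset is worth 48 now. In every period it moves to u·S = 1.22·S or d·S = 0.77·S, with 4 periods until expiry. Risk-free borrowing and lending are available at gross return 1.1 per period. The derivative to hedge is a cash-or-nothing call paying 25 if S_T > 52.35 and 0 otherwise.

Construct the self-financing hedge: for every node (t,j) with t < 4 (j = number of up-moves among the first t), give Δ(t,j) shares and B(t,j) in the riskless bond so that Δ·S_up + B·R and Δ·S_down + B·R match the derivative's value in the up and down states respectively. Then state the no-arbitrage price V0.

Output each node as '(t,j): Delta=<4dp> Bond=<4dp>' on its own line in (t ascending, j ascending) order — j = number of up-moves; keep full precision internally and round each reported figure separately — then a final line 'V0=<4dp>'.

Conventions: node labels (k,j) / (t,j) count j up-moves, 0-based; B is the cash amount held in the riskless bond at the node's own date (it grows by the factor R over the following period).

(0,0): Delta=0.3741 Bond=-5.8361
(1,0): Delta=0.6681 Bond=-17.2840
(1,1): Delta=0.3066 Bond=-2.4691
(2,0): Delta=0.0000 Bond=0.0000
(2,1): Delta=0.8214 Bond=-25.9259
(2,2): Delta=0.1885 Bond=5.7239
(3,0): Delta=0.0000 Bond=0.0000
(3,1): Delta=0.0000 Bond=0.0000
(3,2): Delta=1.0099 Bond=-38.8889
(3,3): Delta=0.0000 Bond=22.7273
V0=12.1212

Risk-neutral probability p* = (R−d)/(u−d) = (1.1−0.77)/(1.22−0.77) = 0.7333.
Terminal payoffs: V(4,0)=0.0000, V(4,1)=0.0000, V(4,2)=0.0000, V(4,3)=25.0000, V(4,4)=25.0000
  t=3,j=0: stock 21.9136 → up 26.7346 (V=0.0000), down 16.8735 (V=0.0000). Price 0.0000; hedge Δ=0.0000, bond B=0.0000.
  t=3,j=1: stock 34.7202 → up 42.3587 (V=0.0000), down 26.7346 (V=0.0000). Price 0.0000; hedge Δ=0.0000, bond B=0.0000.
  t=3,j=2: stock 55.0113 → up 67.1137 (V=25.0000), down 42.3587 (V=0.0000). Price 16.6667; hedge Δ=1.0099, bond B=-38.8889.
  t=3,j=3: stock 87.1607 → up 106.3361 (V=25.0000), down 67.1137 (V=25.0000). Price 22.7273; hedge Δ=0.0000, bond B=22.7273.
  t=2,j=0: stock 28.4592 → up 34.7202 (V=0.0000), down 21.9136 (V=0.0000). Price 0.0000; hedge Δ=0.0000, bond B=0.0000.
  t=2,j=1: stock 45.0912 → up 55.0113 (V=16.6667), down 34.7202 (V=0.0000). Price 11.1111; hedge Δ=0.8214, bond B=-25.9259.
  t=2,j=2: stock 71.4432 → up 87.1607 (V=22.7273), down 55.0113 (V=16.6667). Price 19.1919; hedge Δ=0.1885, bond B=5.7239.
  t=1,j=0: stock 36.9600 → up 45.0912 (V=11.1111), down 28.4592 (V=0.0000). Price 7.4074; hedge Δ=0.6681, bond B=-17.2840.
  t=1,j=1: stock 58.5600 → up 71.4432 (V=19.1919), down 45.0912 (V=11.1111). Price 15.4882; hedge Δ=0.3066, bond B=-2.4691.
  t=0,j=0: stock 48.0000 → up 58.5600 (V=15.4882), down 36.9600 (V=7.4074). Price 12.1212; hedge Δ=0.3741, bond B=-5.8361.
Sanity check at the root: Δ(0,0)·S0 + B(0,0) reproduces V0 = 12.1212.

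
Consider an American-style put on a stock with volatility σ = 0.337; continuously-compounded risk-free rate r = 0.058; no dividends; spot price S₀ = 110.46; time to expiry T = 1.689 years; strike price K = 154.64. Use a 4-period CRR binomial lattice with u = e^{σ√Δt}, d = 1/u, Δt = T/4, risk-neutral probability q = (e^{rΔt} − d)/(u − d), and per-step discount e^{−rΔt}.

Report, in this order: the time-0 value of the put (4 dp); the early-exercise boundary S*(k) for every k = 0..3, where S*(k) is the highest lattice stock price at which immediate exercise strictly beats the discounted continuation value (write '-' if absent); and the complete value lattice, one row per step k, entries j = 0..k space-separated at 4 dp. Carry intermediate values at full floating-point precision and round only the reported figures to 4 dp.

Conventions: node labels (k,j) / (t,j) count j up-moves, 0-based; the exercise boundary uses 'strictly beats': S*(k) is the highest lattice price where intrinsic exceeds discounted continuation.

Δt=0.42225  u=1.24481  d=0.80333  q=0.50163  discount=0.97581
step 4 (expiry): payoffs max(K−S,0) = 108.6367 83.3552 44.1800 0.0000 0.0000
step 3: (k=3,j=0): S=57.2655, K−S=97.3745, hold=93.6333 ⇒ V=97.3745 exercise | (k=3,j=1): S=88.7362, K−S=65.9038, hold=62.1626 ⇒ V=65.9038 exercise | (k=3,j=2): S=137.5020, K−S=17.1380, hold=21.4853 ⇒ V=21.4853 continue | (k=3,j=3): S=213.0675, K−S=0.0000, hold=0.0000 ⇒ V=0.0000 continue  boundary S*=88.7362
step 2: (k=2,j=0): S=71.2848, K−S=83.3552, hold=79.6140 ⇒ V=83.3552 exercise | (k=2,j=1): S=110.4600, K−S=44.1800, hold=42.5668 ⇒ V=44.1800 exercise | (k=2,j=2): S=171.1643, K−S=0.0000, hold=10.4486 ⇒ V=10.4486 continue  boundary S*=110.4600
step 1: (k=1,j=0): S=88.7362, K−S=65.9038, hold=62.1626 ⇒ V=65.9038 exercise | (k=1,j=1): S=137.5020, K−S=17.1380, hold=26.5998 ⇒ V=26.5998 continue  boundary S*=88.7362
step 0: (k=0,j=0): S=110.4600, K−S=44.1800, hold=45.0703 ⇒ V=45.0703 continue  boundary S*=-

price = 45.0703
boundary = - 88.7362 110.4600 88.7362
tree:
45.0703
65.9038 26.5998
83.3552 44.1800 10.4486
97.3745 65.9038 21.4853 0.0000
108.6367 83.3552 44.1800 0.0000 0.0000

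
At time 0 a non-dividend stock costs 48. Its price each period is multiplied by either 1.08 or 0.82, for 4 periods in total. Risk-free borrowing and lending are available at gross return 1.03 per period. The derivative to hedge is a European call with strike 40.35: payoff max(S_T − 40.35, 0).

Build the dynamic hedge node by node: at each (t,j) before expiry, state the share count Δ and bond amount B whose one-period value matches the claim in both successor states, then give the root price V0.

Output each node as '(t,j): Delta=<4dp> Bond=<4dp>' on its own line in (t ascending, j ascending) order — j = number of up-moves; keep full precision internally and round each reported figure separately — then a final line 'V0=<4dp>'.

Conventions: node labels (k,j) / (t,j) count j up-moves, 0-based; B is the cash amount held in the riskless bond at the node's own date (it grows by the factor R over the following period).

(0,0): Delta=0.8622 Bond=-28.6267
(1,0): Delta=0.5547 Bond=-17.3832
(1,1): Delta=0.9178 Bond=-32.3670
(2,0): Delta=0.0000 Bond=0.0000
(2,1): Delta=0.6550 Bond=-22.1677
(2,2): Delta=0.9653 Bond=-35.9976
(3,0): Delta=0.0000 Bond=0.0000
(3,1): Delta=0.0000 Bond=0.0000
(3,2): Delta=0.7735 Bond=-28.2691
(3,3): Delta=1.0000 Bond=-39.1748
V0=12.7602

Risk-neutral probability p* = (R−d)/(u−d) = (1.03−0.82)/(1.08−0.82) = 0.8077.
Terminal payoffs: V(4,0)=0.0000, V(4,1)=0.0000, V(4,2)=0.0000, V(4,3)=9.2323, V(4,4)=24.9535
Node (3,0) S=26.4657: V=(p*·0.0000+(1−p*)·0.0000)/1.03=0.0000; Δ=(0.0000−0.0000)/(28.5829−21.7018)=0.0000; B=V−Δ·S=0.0000
Node (3,1) S=34.8572: V=(p*·0.0000+(1−p*)·0.0000)/1.03=0.0000; Δ=(0.0000−0.0000)/(37.6458−28.5829)=0.0000; B=V−Δ·S=0.0000
Node (3,2) S=45.9095: V=(p*·9.2323+(1−p*)·0.0000)/1.03=7.2396; Δ=(9.2323−0.0000)/(49.5823−37.6458)=0.7735; B=V−Δ·S=-28.2691
Node (3,3) S=60.4662: V=(p*·24.9535+(1−p*)·9.2323)/1.03=21.2914; Δ=(24.9535−9.2323)/(65.3035−49.5823)=1.0000; B=V−Δ·S=-39.1748
Node (2,0) S=32.2752: V=(p*·0.0000+(1−p*)·0.0000)/1.03=0.0000; Δ=(0.0000−0.0000)/(34.8572−26.4657)=0.0000; B=V−Δ·S=0.0000
Node (2,1) S=42.5088: V=(p*·7.2396+(1−p*)·0.0000)/1.03=5.6771; Δ=(7.2396−0.0000)/(45.9095−34.8572)=0.6550; B=V−Δ·S=-22.1677
Node (2,2) S=55.9872: V=(p*·21.2914+(1−p*)·7.2396)/1.03=18.0477; Δ=(21.2914−7.2396)/(60.4662−45.9095)=0.9653; B=V−Δ·S=-35.9976
Node (1,0) S=39.3600: V=(p*·5.6771+(1−p*)·0.0000)/1.03=4.4518; Δ=(5.6771−0.0000)/(42.5088−32.2752)=0.5547; B=V−Δ·S=-17.3832
Node (1,1) S=51.8400: V=(p*·18.0477+(1−p*)·5.6771)/1.03=15.2124; Δ=(18.0477−5.6771)/(55.9872−42.5088)=0.9178; B=V−Δ·S=-32.3670
Node (0,0) S=48.0000: V=(p*·15.2124+(1−p*)·4.4518)/1.03=12.7602; Δ=(15.2124−4.4518)/(51.8400−39.3600)=0.8622; B=V−Δ·S=-28.6267
Verification: the root portfolio costs Δ(0,0)·S0 + B(0,0) = 12.7602, matching V0.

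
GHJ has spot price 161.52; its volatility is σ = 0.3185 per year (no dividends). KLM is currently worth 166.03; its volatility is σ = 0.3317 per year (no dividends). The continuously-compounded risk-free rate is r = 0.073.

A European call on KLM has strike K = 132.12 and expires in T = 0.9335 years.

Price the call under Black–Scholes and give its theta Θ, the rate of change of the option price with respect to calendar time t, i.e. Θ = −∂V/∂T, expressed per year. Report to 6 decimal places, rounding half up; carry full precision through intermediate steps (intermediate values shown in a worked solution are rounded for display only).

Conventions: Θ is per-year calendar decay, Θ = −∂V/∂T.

σ√T = 0.3317·√0.9335 = 0.320481
d₁ = (ln(S/K) + (r+σ²/2)T) / (σ√T) = (ln(166.03/132.12) + (0.073+0.3317²/2)·0.9335) / 0.320481 = (0.228458 + 0.119500) / 0.320481 = 1.085734
d₂ = d₁ − σ√T = 1.085734 − 0.320481 = 0.765253
e^{−rT} = 0.934125
N(d₁) = 0.861202,  N(d₂) = 0.777940
Call price V = S·N(d₁) − K·e^{−rT}·N(d₂) = 142.985324 − 96.010608 = 46.974716
φ(d₁) = (1/√(2π))·e^{−d₁²/2} = 0.221275
Θ = −S·φ(d₁)·σ/(2√T) − r·K·e^{−rT}·N(d₂) = −6.306344 − 7.008774 = -13.315118

price = 46.974716
Θ = -13.315118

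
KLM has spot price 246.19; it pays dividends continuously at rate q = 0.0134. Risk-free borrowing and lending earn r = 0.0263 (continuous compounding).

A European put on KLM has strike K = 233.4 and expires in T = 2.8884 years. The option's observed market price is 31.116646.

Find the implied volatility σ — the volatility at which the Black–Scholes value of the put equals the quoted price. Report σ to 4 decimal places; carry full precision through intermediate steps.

At σ = 0.2664 the Black–Scholes value reproduces the quote:
σ√T = 0.2664·√2.8884 = 0.452755
d₁ = (ln(S/K) + (r−q+σ²/2)T) / (σ√T) = (ln(246.19/233.4) + (0.0263−0.0134+0.2664²/2)·2.8884) / 0.452755 = (0.053350 + 0.139754) / 0.452755 = 0.426508
d₂ = d₁ − σ√T = 0.426508 − 0.452755 = -0.026246
e^{−rT} = 0.926849
e^{−qT} = 0.962035
N(−d₁) = 0.334869,  N(−d₂) = 0.510470
V = K·e^{−rT}·N(−d₂) − S·e^{−qT}·N(−d₁) = 110.428089 − 79.311442 = 31.116646 (the quoted price), and the Black–Scholes price is strictly increasing in σ, so σ is unique

sigma = 0.2664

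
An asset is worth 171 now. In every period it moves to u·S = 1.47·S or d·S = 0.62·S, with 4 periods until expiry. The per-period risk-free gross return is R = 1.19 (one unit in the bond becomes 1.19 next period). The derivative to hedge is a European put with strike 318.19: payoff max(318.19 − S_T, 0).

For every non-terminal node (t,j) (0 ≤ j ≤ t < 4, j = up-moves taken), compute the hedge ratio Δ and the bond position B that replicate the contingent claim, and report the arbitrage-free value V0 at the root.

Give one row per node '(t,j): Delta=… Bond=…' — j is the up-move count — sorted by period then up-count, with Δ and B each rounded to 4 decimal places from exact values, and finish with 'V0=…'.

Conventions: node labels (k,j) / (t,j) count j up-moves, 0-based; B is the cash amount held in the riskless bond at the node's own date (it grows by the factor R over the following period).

(0,0): Delta=-0.3978 Bond=107.8190
(1,0): Delta=-0.9345 Bond=185.2015
(1,1): Delta=-0.2867 Bond=100.3552
(2,0): Delta=-1.0000 Bond=224.6946
(2,1): Delta=-0.9209 Bond=218.2752
(2,2): Delta=-0.1552 Bond=70.8636
(3,0): Delta=-1.0000 Bond=267.3866
(3,1): Delta=-1.0000 Bond=267.3866
(3,2): Delta=-0.9046 Bond=255.9949
(3,3): Delta=0.0000 Bond=0.0000
V0=39.7869

Arbitrage-free pricing uses the up-move probability p* = (R−d)/(u−d) = 0.6706, discounting each step at R = 1.19.
At maturity the claim pays: V(4,0)=292.9225, V(4,1)=258.2815, V(4,2)=176.1489, V(4,3)=0.0000, V(4,4)=0.0000
  t=3,j=0: stock 40.7541 → up 59.9085 (V=258.2815), down 25.2675 (V=292.9225). Price 226.6325; hedge Δ=-1.0000, bond B=267.3866.
  t=3,j=1: stock 96.6266 → up 142.0411 (V=176.1489), down 59.9085 (V=258.2815). Price 170.7599; hedge Δ=-1.0000, bond B=267.3866.
  t=3,j=2: stock 229.0986 → up 336.7750 (V=0.0000), down 142.0411 (V=176.1489). Price 48.7609; hedge Δ=-0.9046, bond B=255.9949.
  t=3,j=3: stock 543.1854 → up 798.4826 (V=0.0000), down 336.7750 (V=0.0000). Price 0.0000; hedge Δ=0.0000, bond B=0.0000.
  t=2,j=0: stock 65.7324 → up 96.6266 (V=170.7599), down 40.7541 (V=226.6325). Price 158.9622; hedge Δ=-1.0000, bond B=224.6946.
  t=2,j=1: stock 155.8494 → up 229.0986 (V=48.7609), down 96.6266 (V=170.7599). Price 74.7469; hedge Δ=-0.9209, bond B=218.2752.
  t=2,j=2: stock 369.5139 → up 543.1854 (V=0.0000), down 229.0986 (V=48.7609). Price 13.4978; hedge Δ=-0.1552, bond B=70.8636.
  t=1,j=0: stock 106.0200 → up 155.8494 (V=74.7469), down 65.7324 (V=158.9622). Price 86.1247; hedge Δ=-0.9345, bond B=185.2015.
  t=1,j=1: stock 251.3700 → up 369.5139 (V=13.4978), down 155.8494 (V=74.7469). Price 28.2975; hedge Δ=-0.2867, bond B=100.3552.
  t=0,j=0: stock 171.0000 → up 251.3700 (V=28.2975), down 106.0200 (V=86.1247). Price 39.7869; hedge Δ=-0.3978, bond B=107.8190.
Check: Δ(0,0)·S0 + B(0,0) = 39.7869 = V0.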